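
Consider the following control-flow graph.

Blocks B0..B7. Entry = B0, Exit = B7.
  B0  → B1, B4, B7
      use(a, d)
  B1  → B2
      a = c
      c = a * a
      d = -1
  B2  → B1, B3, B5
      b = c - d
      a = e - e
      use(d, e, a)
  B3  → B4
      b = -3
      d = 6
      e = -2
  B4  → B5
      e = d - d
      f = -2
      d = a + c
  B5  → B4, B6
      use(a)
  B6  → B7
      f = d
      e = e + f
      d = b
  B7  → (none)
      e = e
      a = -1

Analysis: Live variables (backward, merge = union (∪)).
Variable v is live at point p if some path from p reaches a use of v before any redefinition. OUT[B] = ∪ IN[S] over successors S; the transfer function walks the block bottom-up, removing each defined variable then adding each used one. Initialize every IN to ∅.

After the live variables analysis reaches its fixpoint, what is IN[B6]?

Answer: {b, d, e}

Derivation:
Fixpoint table:
  B0:  IN={a, b, c, d, e}  OUT={a, b, c, d, e}
  B1:  IN={c, e}  OUT={c, d, e}
  B2:  IN={c, d, e}  OUT={a, b, c, d, e}
  B3:  IN={a, c}  OUT={a, b, c, d}
  B4:  IN={a, b, c, d}  OUT={a, b, c, d, e}
  B5:  IN={a, b, c, d, e}  OUT={a, b, c, d, e}
  B6:  IN={b, d, e}  OUT={e}
  B7:  IN={e}  OUT={}

Merge at B6: OUT[B6] = IN[B7] = {e}
Applying B6's transfer function to that OUT value gives IN[B6] (row B6 above).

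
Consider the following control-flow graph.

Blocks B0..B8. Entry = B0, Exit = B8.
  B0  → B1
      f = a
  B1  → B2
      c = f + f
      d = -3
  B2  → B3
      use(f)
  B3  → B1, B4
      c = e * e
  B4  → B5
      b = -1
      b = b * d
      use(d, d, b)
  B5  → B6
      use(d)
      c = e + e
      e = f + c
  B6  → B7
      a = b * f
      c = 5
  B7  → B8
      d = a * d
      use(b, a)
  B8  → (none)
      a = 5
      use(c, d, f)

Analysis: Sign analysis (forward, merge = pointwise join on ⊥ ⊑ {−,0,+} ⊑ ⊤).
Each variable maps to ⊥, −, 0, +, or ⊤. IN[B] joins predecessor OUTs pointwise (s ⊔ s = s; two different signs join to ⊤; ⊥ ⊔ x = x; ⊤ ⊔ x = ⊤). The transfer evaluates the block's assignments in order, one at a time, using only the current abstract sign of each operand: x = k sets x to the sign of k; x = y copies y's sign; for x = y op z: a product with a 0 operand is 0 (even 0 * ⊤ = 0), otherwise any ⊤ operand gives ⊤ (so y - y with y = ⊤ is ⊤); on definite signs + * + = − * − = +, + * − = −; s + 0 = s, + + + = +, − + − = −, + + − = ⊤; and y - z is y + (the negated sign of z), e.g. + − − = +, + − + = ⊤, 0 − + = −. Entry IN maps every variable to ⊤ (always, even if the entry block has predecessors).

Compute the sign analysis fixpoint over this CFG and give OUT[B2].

Per-block solution:
  B0:   IN=(all ⊤)   OUT=(all ⊤)
  B1:   IN=(all ⊤)   OUT={d:-; rest ⊤}
  B2:   IN={d:-; rest ⊤}   OUT={d:-; rest ⊤}
  B3:   IN={d:-; rest ⊤}   OUT={d:-; rest ⊤}
  B4:   IN={d:-; rest ⊤}   OUT={b:+, d:-; rest ⊤}
  B5:   IN={b:+, d:-; rest ⊤}   OUT={b:+, d:-; rest ⊤}
  B6:   IN={b:+, d:-; rest ⊤}   OUT={b:+, c:+, d:-; rest ⊤}
  B7:   IN={b:+, c:+, d:-; rest ⊤}   OUT={b:+, c:+; rest ⊤}
  B8:   IN={b:+, c:+; rest ⊤}   OUT={a:+, b:+, c:+; rest ⊤}

Merge at B2: IN[B2] = OUT[B1] = {a: ⊤, b: ⊤, c: ⊤, d: -, e: ⊤, f: ⊤}
Applying B2's transfer function to that IN value gives OUT[B2] (row B2 above).

Answer: {a: ⊤, b: ⊤, c: ⊤, d: -, e: ⊤, f: ⊤}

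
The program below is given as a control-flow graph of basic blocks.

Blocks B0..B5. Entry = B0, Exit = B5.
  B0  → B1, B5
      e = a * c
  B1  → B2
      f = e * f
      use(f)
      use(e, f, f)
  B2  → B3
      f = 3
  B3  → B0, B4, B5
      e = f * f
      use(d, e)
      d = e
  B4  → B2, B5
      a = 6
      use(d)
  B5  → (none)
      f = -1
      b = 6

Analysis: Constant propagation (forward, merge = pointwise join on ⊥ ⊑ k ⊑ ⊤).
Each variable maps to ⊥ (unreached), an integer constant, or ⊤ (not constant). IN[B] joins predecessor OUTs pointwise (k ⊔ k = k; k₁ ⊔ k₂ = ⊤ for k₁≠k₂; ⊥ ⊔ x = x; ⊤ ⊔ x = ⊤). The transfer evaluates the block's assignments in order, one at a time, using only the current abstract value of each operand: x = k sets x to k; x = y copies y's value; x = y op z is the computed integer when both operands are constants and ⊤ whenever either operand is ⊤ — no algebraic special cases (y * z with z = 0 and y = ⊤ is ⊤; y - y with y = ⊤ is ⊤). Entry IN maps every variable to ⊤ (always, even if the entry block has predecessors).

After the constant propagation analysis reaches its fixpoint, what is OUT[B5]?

Answer: {a: ⊤, b: 6, c: ⊤, d: ⊤, e: ⊤, f: -1}

Working:
Fixpoint table:
  B0:   IN=(all ⊤)   OUT=(all ⊤)
  B1:   IN=(all ⊤)   OUT=(all ⊤)
  B2:   IN=(all ⊤)   OUT={f:3; rest ⊤}
  B3:   IN={f:3; rest ⊤}   OUT={d:9, e:9, f:3; rest ⊤}
  B4:   IN={d:9, e:9, f:3; rest ⊤}   OUT={a:6, d:9, e:9, f:3; rest ⊤}
  B5:   IN=(all ⊤)   OUT={b:6, f:-1; rest ⊤}

Merge at B5: IN[B5] = OUT[B0] ⊔ OUT[B3] ⊔ OUT[B4] = {a: ⊤, b: ⊤, c: ⊤, d: ⊤, e: ⊤, f: ⊤}
Applying B5's transfer function to that IN value gives OUT[B5] (row B5 above).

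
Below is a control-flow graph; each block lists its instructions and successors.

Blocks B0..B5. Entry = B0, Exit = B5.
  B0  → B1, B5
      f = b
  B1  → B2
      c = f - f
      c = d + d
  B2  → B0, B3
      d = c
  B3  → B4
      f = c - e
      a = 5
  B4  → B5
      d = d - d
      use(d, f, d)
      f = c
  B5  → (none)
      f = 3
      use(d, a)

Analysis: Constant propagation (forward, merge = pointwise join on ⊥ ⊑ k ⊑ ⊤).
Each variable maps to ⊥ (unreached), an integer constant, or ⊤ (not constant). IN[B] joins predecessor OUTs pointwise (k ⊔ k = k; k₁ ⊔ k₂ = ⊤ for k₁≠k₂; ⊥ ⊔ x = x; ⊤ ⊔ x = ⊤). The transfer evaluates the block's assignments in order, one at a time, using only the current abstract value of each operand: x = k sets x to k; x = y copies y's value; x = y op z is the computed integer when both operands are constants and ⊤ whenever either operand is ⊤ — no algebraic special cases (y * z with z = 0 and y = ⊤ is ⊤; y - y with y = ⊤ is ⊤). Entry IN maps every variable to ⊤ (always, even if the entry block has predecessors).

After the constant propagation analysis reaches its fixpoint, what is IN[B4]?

Answer: {a: 5, b: ⊤, c: ⊤, d: ⊤, e: ⊤, f: ⊤}

Derivation:
Fixpoint table:
  B0: | IN=(all ⊤) | OUT=(all ⊤)
  B1: | IN=(all ⊤) | OUT=(all ⊤)
  B2: | IN=(all ⊤) | OUT=(all ⊤)
  B3: | IN=(all ⊤) | OUT={a:5; rest ⊤}
  B4: | IN={a:5; rest ⊤} | OUT={a:5; rest ⊤}
  B5: | IN=(all ⊤) | OUT={f:3; rest ⊤}

Merge at B4: IN[B4] = OUT[B3] = {a: 5, b: ⊤, c: ⊤, d: ⊤, e: ⊤, f: ⊤}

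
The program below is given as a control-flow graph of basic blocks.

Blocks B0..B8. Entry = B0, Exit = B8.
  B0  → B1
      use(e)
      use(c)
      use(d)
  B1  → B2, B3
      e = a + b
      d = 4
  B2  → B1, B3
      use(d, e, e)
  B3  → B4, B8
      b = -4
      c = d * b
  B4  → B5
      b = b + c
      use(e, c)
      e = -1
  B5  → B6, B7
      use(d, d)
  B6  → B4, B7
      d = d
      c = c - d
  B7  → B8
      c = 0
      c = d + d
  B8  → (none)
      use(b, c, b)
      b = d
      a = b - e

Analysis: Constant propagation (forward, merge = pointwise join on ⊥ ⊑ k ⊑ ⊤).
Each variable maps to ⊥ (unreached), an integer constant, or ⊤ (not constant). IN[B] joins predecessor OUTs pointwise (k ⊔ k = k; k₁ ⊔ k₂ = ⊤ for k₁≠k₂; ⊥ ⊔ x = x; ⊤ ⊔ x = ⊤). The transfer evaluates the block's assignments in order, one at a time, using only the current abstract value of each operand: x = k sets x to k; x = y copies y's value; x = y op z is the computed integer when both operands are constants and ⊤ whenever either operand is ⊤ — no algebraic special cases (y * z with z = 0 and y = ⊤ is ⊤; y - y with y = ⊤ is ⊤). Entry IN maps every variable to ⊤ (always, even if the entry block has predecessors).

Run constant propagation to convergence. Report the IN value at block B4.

Per-block solution:
  B0:   IN=(all ⊤)   OUT=(all ⊤)
  B1:   IN=(all ⊤)   OUT={d:4; rest ⊤}
  B2:   IN={d:4; rest ⊤}   OUT={d:4; rest ⊤}
  B3:   IN={d:4; rest ⊤}   OUT={b:-4, c:-16, d:4; rest ⊤}
  B4:   IN={d:4; rest ⊤}   OUT={d:4, e:-1; rest ⊤}
  B5:   IN={d:4, e:-1; rest ⊤}   OUT={d:4, e:-1; rest ⊤}
  B6:   IN={d:4, e:-1; rest ⊤}   OUT={d:4, e:-1; rest ⊤}
  B7:   IN={d:4, e:-1; rest ⊤}   OUT={c:8, d:4, e:-1; rest ⊤}
  B8:   IN={d:4; rest ⊤}   OUT={b:4, d:4; rest ⊤}

Merge at B4: IN[B4] = OUT[B3] ⊔ OUT[B6] = {a: ⊤, b: ⊤, c: ⊤, d: 4, e: ⊤, f: ⊤}

Answer: {a: ⊤, b: ⊤, c: ⊤, d: 4, e: ⊤, f: ⊤}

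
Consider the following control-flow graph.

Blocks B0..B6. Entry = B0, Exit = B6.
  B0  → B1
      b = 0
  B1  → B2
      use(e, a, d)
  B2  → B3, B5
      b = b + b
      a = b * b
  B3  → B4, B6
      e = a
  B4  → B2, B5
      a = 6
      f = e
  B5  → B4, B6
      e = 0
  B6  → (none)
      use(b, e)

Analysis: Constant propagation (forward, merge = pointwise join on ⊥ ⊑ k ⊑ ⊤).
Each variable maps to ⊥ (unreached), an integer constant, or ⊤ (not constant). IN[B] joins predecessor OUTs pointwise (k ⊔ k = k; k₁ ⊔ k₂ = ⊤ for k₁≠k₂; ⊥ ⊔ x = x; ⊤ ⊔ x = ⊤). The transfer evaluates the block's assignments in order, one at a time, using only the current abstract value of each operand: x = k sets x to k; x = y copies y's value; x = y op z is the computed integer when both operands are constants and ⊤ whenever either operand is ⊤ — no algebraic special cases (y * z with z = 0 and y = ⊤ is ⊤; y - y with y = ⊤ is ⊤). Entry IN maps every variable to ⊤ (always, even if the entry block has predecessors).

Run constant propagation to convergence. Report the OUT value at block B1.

Per-block solution:
  B0: | IN=(all ⊤) | OUT={b:0; rest ⊤}
  B1: | IN={b:0; rest ⊤} | OUT={b:0; rest ⊤}
  B2: | IN={b:0; rest ⊤} | OUT={a:0, b:0; rest ⊤}
  B3: | IN={a:0, b:0; rest ⊤} | OUT={a:0, b:0, e:0; rest ⊤}
  B4: | IN={b:0, e:0; rest ⊤} | OUT={a:6, b:0, e:0, f:0; rest ⊤}
  B5: | IN={b:0; rest ⊤} | OUT={b:0, e:0; rest ⊤}
  B6: | IN={b:0, e:0; rest ⊤} | OUT={b:0, e:0; rest ⊤}

Merge at B1: IN[B1] = OUT[B0] = {a: ⊤, b: 0, c: ⊤, d: ⊤, e: ⊤, f: ⊤}
Applying B1's transfer function to that IN value gives OUT[B1] (row B1 above).

Answer: {a: ⊤, b: 0, c: ⊤, d: ⊤, e: ⊤, f: ⊤}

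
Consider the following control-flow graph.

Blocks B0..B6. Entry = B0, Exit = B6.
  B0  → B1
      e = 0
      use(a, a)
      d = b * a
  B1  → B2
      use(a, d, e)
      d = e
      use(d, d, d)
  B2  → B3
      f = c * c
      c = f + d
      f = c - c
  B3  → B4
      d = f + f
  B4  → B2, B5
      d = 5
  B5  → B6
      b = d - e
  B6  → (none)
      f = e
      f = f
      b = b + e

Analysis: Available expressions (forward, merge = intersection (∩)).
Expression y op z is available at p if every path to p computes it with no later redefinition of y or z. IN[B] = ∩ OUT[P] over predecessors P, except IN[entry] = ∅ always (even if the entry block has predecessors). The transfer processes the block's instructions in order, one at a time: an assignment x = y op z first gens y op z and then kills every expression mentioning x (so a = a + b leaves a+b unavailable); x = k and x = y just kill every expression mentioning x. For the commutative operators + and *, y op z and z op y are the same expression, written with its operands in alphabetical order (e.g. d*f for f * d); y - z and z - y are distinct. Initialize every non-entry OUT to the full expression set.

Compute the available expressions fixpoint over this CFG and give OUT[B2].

Converged values:
  B0:  IN={}  OUT={a*b}
  B1:  IN={a*b}  OUT={a*b}
  B2:  IN={a*b}  OUT={a*b, c-c}
  B3:  IN={a*b, c-c}  OUT={a*b, c-c, f+f}
  B4:  IN={a*b, c-c, f+f}  OUT={a*b, c-c, f+f}
  B5:  IN={a*b, c-c, f+f}  OUT={c-c, d-e, f+f}
  B6:  IN={c-c, d-e, f+f}  OUT={c-c, d-e}

Merge at B2: IN[B2] = OUT[B1] ∩ OUT[B4] = {a*b}
Applying B2's transfer function to that IN value gives OUT[B2] (row B2 above).

Answer: {a*b, c-c}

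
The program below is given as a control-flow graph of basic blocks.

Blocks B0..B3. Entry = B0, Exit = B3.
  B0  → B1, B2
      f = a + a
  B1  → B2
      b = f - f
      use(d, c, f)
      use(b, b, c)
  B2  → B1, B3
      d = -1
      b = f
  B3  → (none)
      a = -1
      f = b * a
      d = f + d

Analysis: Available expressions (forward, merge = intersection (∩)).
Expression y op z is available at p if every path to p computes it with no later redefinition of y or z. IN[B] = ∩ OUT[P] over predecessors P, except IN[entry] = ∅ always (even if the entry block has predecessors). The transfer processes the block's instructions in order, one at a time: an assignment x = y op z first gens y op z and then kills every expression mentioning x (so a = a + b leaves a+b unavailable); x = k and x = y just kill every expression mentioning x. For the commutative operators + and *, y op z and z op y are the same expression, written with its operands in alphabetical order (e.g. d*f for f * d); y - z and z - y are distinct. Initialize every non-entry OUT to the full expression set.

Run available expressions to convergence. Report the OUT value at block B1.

Converged values:
  B0: | IN={} | OUT={a+a}
  B1: | IN={a+a} | OUT={a+a, f-f}
  B2: | IN={a+a} | OUT={a+a}
  B3: | IN={a+a} | OUT={a*b}

Merge at B1: IN[B1] = OUT[B0] ∩ OUT[B2] = {a+a}
Applying B1's transfer function to that IN value gives OUT[B1] (row B1 above).

Answer: {a+a, f-f}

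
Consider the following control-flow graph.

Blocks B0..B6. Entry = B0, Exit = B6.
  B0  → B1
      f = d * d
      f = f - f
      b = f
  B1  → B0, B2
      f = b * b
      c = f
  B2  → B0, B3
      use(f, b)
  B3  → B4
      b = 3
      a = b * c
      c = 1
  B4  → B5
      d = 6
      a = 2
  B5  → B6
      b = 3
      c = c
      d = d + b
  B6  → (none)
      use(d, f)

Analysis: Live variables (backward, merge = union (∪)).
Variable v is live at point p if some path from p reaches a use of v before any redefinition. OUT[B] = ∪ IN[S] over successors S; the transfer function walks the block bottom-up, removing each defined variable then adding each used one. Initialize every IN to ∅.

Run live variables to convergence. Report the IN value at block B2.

Answer: {b, c, d, f}

Derivation:
Per-block solution:
  B0:  IN={d}  OUT={b, d}
  B1:  IN={b, d}  OUT={b, c, d, f}
  B2:  IN={b, c, d, f}  OUT={c, d, f}
  B3:  IN={c, f}  OUT={c, f}
  B4:  IN={c, f}  OUT={c, d, f}
  B5:  IN={c, d, f}  OUT={d, f}
  B6:  IN={d, f}  OUT={}

Merge at B2: OUT[B2] = IN[B0] ⊔ IN[B3] = {c, d, f}
Applying B2's transfer function to that OUT value gives IN[B2] (row B2 above).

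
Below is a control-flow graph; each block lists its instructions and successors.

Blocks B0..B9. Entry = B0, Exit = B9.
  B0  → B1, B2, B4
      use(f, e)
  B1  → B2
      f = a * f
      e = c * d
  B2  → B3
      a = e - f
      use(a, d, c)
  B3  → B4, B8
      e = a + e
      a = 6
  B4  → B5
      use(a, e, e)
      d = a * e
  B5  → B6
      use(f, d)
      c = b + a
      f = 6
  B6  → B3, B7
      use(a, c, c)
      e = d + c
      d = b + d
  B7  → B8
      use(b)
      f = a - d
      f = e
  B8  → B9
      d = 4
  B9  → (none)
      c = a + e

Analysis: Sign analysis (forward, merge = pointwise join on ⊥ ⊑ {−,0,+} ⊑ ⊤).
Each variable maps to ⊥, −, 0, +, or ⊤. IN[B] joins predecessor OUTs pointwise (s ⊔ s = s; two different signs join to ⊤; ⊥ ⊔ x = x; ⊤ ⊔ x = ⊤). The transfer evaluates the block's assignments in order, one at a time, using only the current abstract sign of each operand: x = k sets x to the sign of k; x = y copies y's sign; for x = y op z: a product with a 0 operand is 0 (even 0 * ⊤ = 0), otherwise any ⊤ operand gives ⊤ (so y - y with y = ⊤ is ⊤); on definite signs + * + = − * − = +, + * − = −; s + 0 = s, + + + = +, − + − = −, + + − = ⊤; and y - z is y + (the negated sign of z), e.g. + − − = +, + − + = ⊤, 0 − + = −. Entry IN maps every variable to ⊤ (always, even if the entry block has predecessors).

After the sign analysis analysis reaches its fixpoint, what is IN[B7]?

Converged values:
  B0: | IN=(all ⊤) | OUT=(all ⊤)
  B1: | IN=(all ⊤) | OUT=(all ⊤)
  B2: | IN=(all ⊤) | OUT=(all ⊤)
  B3: | IN=(all ⊤) | OUT={a:+; rest ⊤}
  B4: | IN=(all ⊤) | OUT=(all ⊤)
  B5: | IN=(all ⊤) | OUT={f:+; rest ⊤}
  B6: | IN={f:+; rest ⊤} | OUT={f:+; rest ⊤}
  B7: | IN={f:+; rest ⊤} | OUT=(all ⊤)
  B8: | IN=(all ⊤) | OUT={d:+; rest ⊤}
  B9: | IN={d:+; rest ⊤} | OUT={d:+; rest ⊤}

Merge at B7: IN[B7] = OUT[B6] = {a: ⊤, b: ⊤, c: ⊤, d: ⊤, e: ⊤, f: +}

Answer: {a: ⊤, b: ⊤, c: ⊤, d: ⊤, e: ⊤, f: +}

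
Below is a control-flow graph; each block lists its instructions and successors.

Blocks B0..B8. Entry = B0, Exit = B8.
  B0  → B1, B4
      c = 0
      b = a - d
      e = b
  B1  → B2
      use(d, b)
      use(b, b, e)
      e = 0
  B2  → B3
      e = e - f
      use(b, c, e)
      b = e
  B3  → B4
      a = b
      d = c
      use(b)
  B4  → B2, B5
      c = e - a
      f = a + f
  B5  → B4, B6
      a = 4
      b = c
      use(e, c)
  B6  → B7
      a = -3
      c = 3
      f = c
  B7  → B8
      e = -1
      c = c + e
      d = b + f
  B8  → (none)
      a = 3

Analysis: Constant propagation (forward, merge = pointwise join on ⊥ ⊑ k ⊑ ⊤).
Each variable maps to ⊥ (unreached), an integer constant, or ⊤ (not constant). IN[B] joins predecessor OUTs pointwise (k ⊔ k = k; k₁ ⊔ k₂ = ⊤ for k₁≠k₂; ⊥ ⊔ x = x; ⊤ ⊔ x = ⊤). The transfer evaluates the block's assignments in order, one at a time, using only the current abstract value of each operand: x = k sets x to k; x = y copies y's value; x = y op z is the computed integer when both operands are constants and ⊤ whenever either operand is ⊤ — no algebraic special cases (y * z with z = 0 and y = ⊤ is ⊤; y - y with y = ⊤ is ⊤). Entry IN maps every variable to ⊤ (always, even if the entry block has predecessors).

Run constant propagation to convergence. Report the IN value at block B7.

Answer: {a: -3, b: ⊤, c: 3, d: ⊤, e: ⊤, f: 3}

Derivation:
Per-block solution:
  B0: | IN=(all ⊤) | OUT={c:0; rest ⊤}
  B1: | IN={c:0; rest ⊤} | OUT={c:0, e:0; rest ⊤}
  B2: | IN=(all ⊤) | OUT=(all ⊤)
  B3: | IN=(all ⊤) | OUT=(all ⊤)
  B4: | IN=(all ⊤) | OUT=(all ⊤)
  B5: | IN=(all ⊤) | OUT={a:4; rest ⊤}
  B6: | IN={a:4; rest ⊤} | OUT={a:-3, c:3, f:3; rest ⊤}
  B7: | IN={a:-3, c:3, f:3; rest ⊤} | OUT={a:-3, c:2, e:-1, f:3; rest ⊤}
  B8: | IN={a:-3, c:2, e:-1, f:3; rest ⊤} | OUT={a:3, c:2, e:-1, f:3; rest ⊤}

Merge at B7: IN[B7] = OUT[B6] = {a: -3, b: ⊤, c: 3, d: ⊤, e: ⊤, f: 3}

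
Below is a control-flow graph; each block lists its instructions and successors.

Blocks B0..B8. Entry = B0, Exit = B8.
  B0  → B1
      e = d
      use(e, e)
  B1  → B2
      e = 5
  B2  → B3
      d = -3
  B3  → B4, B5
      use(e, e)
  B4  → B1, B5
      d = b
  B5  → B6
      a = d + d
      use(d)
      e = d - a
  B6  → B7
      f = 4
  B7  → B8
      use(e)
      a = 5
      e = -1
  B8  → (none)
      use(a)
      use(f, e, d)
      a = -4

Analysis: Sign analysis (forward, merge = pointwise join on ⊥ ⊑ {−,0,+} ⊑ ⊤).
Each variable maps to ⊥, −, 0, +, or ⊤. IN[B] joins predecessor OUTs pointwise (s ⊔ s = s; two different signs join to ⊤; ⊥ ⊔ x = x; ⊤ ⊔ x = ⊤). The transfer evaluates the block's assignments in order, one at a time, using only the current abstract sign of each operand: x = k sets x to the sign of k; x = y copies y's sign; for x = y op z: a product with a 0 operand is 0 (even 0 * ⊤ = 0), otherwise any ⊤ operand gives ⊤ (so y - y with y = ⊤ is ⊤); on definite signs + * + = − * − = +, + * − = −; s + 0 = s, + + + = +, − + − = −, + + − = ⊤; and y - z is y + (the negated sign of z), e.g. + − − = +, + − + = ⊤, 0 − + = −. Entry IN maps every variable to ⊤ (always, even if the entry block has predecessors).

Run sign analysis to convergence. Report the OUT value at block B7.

Fixpoint table:
  B0: | IN=(all ⊤) | OUT=(all ⊤)
  B1: | IN=(all ⊤) | OUT={e:+; rest ⊤}
  B2: | IN={e:+; rest ⊤} | OUT={d:-, e:+; rest ⊤}
  B3: | IN={d:-, e:+; rest ⊤} | OUT={d:-, e:+; rest ⊤}
  B4: | IN={d:-, e:+; rest ⊤} | OUT={e:+; rest ⊤}
  B5: | IN={e:+; rest ⊤} | OUT=(all ⊤)
  B6: | IN=(all ⊤) | OUT={f:+; rest ⊤}
  B7: | IN={f:+; rest ⊤} | OUT={a:+, e:-, f:+; rest ⊤}
  B8: | IN={a:+, e:-, f:+; rest ⊤} | OUT={a:-, e:-, f:+; rest ⊤}

Merge at B7: IN[B7] = OUT[B6] = {a: ⊤, b: ⊤, c: ⊤, d: ⊤, e: ⊤, f: +}
Applying B7's transfer function to that IN value gives OUT[B7] (row B7 above).

Answer: {a: +, b: ⊤, c: ⊤, d: ⊤, e: -, f: +}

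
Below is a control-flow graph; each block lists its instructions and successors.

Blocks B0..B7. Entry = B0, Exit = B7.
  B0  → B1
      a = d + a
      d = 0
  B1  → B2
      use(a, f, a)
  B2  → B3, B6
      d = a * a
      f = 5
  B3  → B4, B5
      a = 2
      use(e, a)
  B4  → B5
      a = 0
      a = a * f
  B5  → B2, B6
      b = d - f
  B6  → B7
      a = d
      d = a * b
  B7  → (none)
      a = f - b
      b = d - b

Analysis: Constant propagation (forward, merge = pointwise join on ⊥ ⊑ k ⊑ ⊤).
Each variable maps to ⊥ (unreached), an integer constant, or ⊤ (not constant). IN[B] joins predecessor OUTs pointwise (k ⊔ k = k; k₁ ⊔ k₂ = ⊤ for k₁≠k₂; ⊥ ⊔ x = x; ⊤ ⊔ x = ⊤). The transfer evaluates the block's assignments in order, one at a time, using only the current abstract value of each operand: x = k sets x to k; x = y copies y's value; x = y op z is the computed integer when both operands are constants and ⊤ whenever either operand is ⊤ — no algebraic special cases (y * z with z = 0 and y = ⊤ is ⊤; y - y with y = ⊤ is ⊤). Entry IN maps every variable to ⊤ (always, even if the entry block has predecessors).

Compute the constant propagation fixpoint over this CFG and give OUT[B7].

Answer: {a: ⊤, b: ⊤, c: ⊤, d: ⊤, e: ⊤, f: 5}

Trace:
Fixpoint table:
  B0:  IN=(all ⊤)  OUT={d:0; rest ⊤}
  B1:  IN={d:0; rest ⊤}  OUT={d:0; rest ⊤}
  B2:  IN=(all ⊤)  OUT={f:5; rest ⊤}
  B3:  IN={f:5; rest ⊤}  OUT={a:2, f:5; rest ⊤}
  B4:  IN={a:2, f:5; rest ⊤}  OUT={a:0, f:5; rest ⊤}
  B5:  IN={f:5; rest ⊤}  OUT={f:5; rest ⊤}
  B6:  IN={f:5; rest ⊤}  OUT={f:5; rest ⊤}
  B7:  IN={f:5; rest ⊤}  OUT={f:5; rest ⊤}

Merge at B7: IN[B7] = OUT[B6] = {a: ⊤, b: ⊤, c: ⊤, d: ⊤, e: ⊤, f: 5}
Applying B7's transfer function to that IN value gives OUT[B7] (row B7 above).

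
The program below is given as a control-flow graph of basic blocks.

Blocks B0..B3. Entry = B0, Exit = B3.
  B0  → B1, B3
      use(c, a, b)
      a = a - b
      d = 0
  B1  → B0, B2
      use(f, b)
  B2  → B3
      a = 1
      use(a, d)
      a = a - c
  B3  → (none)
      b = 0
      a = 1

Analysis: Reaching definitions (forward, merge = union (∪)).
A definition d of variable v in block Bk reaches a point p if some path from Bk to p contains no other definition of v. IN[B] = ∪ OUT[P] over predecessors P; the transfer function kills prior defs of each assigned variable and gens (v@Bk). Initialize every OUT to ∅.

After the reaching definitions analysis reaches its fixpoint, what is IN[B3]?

Answer: {a@B0, a@B2, d@B0}

Trace:
Fixpoint table:
  B0:  IN={a@B0, d@B0}  OUT={a@B0, d@B0}
  B1:  IN={a@B0, d@B0}  OUT={a@B0, d@B0}
  B2:  IN={a@B0, d@B0}  OUT={a@B2, d@B0}
  B3:  IN={a@B0, a@B2, d@B0}  OUT={a@B3, b@B3, d@B0}

Merge at B3: IN[B3] = OUT[B0] ⊔ OUT[B2] = {a@B0, a@B2, d@B0}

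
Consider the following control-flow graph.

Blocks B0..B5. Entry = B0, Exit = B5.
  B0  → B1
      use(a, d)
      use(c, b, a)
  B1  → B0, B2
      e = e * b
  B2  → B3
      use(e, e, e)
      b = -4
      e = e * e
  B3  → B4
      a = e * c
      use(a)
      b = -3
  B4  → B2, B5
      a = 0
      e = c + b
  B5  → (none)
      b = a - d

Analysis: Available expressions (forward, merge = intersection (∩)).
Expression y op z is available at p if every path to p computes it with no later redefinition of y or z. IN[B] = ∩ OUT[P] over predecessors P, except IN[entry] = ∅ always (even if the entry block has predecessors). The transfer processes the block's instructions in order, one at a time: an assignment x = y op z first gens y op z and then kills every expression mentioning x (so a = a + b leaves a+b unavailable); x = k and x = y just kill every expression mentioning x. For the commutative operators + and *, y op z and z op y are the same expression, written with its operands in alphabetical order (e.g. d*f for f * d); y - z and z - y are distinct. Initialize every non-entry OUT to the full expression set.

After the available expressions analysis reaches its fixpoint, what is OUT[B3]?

Answer: {c*e}

Derivation:
Converged values:
  B0:   IN={}   OUT={}
  B1:   IN={}   OUT={}
  B2:   IN={}   OUT={}
  B3:   IN={}   OUT={c*e}
  B4:   IN={c*e}   OUT={b+c}
  B5:   IN={b+c}   OUT={a-d}

Merge at B3: IN[B3] = OUT[B2] = {}
Applying B3's transfer function to that IN value gives OUT[B3] (row B3 above).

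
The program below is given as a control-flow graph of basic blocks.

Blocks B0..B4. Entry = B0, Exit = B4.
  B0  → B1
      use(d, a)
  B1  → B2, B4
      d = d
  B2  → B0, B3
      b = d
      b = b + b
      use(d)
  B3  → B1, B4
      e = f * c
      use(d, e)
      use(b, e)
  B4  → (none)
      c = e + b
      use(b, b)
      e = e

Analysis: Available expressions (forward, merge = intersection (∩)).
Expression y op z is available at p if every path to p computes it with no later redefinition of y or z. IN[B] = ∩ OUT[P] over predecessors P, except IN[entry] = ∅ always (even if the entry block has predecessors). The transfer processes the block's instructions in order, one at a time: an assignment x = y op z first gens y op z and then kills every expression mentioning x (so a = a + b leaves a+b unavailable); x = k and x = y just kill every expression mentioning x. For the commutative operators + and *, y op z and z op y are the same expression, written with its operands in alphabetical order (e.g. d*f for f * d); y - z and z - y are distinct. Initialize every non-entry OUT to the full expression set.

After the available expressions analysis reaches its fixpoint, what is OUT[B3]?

Converged values:
  B0: | IN={} | OUT={}
  B1: | IN={} | OUT={}
  B2: | IN={} | OUT={}
  B3: | IN={} | OUT={c*f}
  B4: | IN={} | OUT={}

Merge at B3: IN[B3] = OUT[B2] = {}
Applying B3's transfer function to that IN value gives OUT[B3] (row B3 above).

Answer: {c*f}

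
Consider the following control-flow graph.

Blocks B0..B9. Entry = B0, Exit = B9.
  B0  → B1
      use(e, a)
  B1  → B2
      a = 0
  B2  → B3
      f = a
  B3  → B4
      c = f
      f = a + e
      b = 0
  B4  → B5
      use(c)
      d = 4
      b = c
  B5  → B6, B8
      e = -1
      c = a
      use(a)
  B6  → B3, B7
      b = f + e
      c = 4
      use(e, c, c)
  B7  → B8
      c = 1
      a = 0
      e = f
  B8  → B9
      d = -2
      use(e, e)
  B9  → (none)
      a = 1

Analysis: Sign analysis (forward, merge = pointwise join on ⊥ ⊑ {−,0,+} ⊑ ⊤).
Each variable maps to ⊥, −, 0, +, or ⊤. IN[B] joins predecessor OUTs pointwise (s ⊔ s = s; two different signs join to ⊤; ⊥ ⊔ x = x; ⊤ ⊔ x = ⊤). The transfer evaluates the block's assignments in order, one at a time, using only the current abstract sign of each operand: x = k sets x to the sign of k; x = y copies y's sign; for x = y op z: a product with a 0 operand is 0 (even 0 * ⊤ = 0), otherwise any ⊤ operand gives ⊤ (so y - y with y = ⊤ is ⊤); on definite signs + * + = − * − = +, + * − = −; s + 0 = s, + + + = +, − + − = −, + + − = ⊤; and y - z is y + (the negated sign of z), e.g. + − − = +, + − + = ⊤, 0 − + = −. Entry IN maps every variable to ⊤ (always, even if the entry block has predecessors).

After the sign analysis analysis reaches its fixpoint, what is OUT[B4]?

Answer: {a: 0, b: ⊤, c: ⊤, d: +, e: ⊤, f: ⊤}

Trace:
Converged values:
  B0:  IN=(all ⊤)  OUT=(all ⊤)
  B1:  IN=(all ⊤)  OUT={a:0; rest ⊤}
  B2:  IN={a:0; rest ⊤}  OUT={a:0, f:0; rest ⊤}
  B3:  IN={a:0; rest ⊤}  OUT={a:0, b:0; rest ⊤}
  B4:  IN={a:0, b:0; rest ⊤}  OUT={a:0, d:+; rest ⊤}
  B5:  IN={a:0, d:+; rest ⊤}  OUT={a:0, c:0, d:+, e:-; rest ⊤}
  B6:  IN={a:0, c:0, d:+, e:-; rest ⊤}  OUT={a:0, c:+, d:+, e:-; rest ⊤}
  B7:  IN={a:0, c:+, d:+, e:-; rest ⊤}  OUT={a:0, c:+, d:+; rest ⊤}
  B8:  IN={a:0, d:+; rest ⊤}  OUT={a:0, d:-; rest ⊤}
  B9:  IN={a:0, d:-; rest ⊤}  OUT={a:+, d:-; rest ⊤}

Merge at B4: IN[B4] = OUT[B3] = {a: 0, b: 0, c: ⊤, d: ⊤, e: ⊤, f: ⊤}
Applying B4's transfer function to that IN value gives OUT[B4] (row B4 above).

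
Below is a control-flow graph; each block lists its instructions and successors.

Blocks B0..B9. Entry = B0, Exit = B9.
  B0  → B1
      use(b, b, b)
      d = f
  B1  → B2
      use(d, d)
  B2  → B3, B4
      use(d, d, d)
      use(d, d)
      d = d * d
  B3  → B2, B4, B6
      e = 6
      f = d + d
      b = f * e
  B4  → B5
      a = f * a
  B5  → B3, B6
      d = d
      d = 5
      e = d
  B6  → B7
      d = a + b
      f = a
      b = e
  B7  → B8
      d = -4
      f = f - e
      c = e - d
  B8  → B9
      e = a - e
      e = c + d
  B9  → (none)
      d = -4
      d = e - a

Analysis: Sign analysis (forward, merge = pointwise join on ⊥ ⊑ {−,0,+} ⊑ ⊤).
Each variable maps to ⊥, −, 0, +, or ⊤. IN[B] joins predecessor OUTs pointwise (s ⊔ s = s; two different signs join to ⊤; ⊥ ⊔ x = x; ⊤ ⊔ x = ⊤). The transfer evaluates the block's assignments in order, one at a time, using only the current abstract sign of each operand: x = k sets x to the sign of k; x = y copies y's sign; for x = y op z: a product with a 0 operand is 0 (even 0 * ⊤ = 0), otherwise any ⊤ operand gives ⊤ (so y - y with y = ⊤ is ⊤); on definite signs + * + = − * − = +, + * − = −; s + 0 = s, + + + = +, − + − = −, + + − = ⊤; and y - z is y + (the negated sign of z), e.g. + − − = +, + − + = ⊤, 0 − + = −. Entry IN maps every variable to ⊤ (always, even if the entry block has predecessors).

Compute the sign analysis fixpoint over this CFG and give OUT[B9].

Answer: {a: ⊤, b: +, c: +, d: ⊤, e: ⊤, f: ⊤}

Working:
Fixpoint table:
  B0:  IN=(all ⊤)  OUT=(all ⊤)
  B1:  IN=(all ⊤)  OUT=(all ⊤)
  B2:  IN=(all ⊤)  OUT=(all ⊤)
  B3:  IN=(all ⊤)  OUT={e:+; rest ⊤}
  B4:  IN=(all ⊤)  OUT=(all ⊤)
  B5:  IN=(all ⊤)  OUT={d:+, e:+; rest ⊤}
  B6:  IN={e:+; rest ⊤}  OUT={b:+, e:+; rest ⊤}
  B7:  IN={b:+, e:+; rest ⊤}  OUT={b:+, c:+, d:-, e:+; rest ⊤}
  B8:  IN={b:+, c:+, d:-, e:+; rest ⊤}  OUT={b:+, c:+, d:-; rest ⊤}
  B9:  IN={b:+, c:+, d:-; rest ⊤}  OUT={b:+, c:+; rest ⊤}

Merge at B9: IN[B9] = OUT[B8] = {a: ⊤, b: +, c: +, d: -, e: ⊤, f: ⊤}
Applying B9's transfer function to that IN value gives OUT[B9] (row B9 above).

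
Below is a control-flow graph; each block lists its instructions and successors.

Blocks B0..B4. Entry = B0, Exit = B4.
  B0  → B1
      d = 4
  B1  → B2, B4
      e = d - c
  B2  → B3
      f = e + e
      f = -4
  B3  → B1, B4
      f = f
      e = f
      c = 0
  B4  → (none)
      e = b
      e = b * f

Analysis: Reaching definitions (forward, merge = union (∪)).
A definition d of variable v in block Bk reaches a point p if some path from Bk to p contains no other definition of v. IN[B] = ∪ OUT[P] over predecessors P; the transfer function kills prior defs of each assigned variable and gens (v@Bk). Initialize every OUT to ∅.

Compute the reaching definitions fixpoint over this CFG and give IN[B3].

Answer: {c@B3, d@B0, e@B1, f@B2}

Trace:
Per-block solution:
  B0:  IN={}  OUT={d@B0}
  B1:  IN={c@B3, d@B0, e@B3, f@B3}  OUT={c@B3, d@B0, e@B1, f@B3}
  B2:  IN={c@B3, d@B0, e@B1, f@B3}  OUT={c@B3, d@B0, e@B1, f@B2}
  B3:  IN={c@B3, d@B0, e@B1, f@B2}  OUT={c@B3, d@B0, e@B3, f@B3}
  B4:  IN={c@B3, d@B0, e@B1, e@B3, f@B3}  OUT={c@B3, d@B0, e@B4, f@B3}

Merge at B3: IN[B3] = OUT[B2] = {c@B3, d@B0, e@B1, f@B2}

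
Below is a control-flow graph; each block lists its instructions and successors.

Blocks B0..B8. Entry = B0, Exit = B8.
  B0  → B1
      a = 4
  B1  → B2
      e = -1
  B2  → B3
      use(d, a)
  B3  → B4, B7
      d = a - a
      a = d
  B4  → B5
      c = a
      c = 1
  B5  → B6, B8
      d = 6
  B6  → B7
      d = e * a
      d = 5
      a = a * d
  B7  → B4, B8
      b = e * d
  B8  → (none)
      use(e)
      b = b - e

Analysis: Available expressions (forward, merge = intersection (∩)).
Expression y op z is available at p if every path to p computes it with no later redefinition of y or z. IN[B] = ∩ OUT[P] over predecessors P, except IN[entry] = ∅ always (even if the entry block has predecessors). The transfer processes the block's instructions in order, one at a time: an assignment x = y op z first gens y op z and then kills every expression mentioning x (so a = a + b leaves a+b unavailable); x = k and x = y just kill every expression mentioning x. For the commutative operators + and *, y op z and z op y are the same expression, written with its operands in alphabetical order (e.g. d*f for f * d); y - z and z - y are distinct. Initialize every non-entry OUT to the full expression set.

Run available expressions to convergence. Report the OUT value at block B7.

Answer: {d*e}

Derivation:
Converged values:
  B0:   IN={}   OUT={}
  B1:   IN={}   OUT={}
  B2:   IN={}   OUT={}
  B3:   IN={}   OUT={}
  B4:   IN={}   OUT={}
  B5:   IN={}   OUT={}
  B6:   IN={}   OUT={}
  B7:   IN={}   OUT={d*e}
  B8:   IN={}   OUT={}

Merge at B7: IN[B7] = OUT[B3] ∩ OUT[B6] = {}
Applying B7's transfer function to that IN value gives OUT[B7] (row B7 above).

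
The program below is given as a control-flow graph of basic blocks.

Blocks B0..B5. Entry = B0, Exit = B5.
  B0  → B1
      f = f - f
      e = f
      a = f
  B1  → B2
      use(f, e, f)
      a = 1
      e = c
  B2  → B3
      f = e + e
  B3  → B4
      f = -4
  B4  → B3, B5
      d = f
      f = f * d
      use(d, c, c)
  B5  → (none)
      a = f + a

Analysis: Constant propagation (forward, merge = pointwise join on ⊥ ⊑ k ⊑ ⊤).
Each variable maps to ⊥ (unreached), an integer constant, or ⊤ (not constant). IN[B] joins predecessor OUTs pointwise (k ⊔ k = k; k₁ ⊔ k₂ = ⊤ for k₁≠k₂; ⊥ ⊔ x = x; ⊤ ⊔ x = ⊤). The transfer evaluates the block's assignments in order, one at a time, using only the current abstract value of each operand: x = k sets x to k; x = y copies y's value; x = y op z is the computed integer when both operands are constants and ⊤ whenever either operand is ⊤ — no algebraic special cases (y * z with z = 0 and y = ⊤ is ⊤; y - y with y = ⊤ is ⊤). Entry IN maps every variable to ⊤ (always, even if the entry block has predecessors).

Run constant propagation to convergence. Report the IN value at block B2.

Fixpoint table:
  B0:   IN=(all ⊤)   OUT=(all ⊤)
  B1:   IN=(all ⊤)   OUT={a:1; rest ⊤}
  B2:   IN={a:1; rest ⊤}   OUT={a:1; rest ⊤}
  B3:   IN={a:1; rest ⊤}   OUT={a:1, f:-4; rest ⊤}
  B4:   IN={a:1, f:-4; rest ⊤}   OUT={a:1, d:-4, f:16; rest ⊤}
  B5:   IN={a:1, d:-4, f:16; rest ⊤}   OUT={a:17, d:-4, f:16; rest ⊤}

Merge at B2: IN[B2] = OUT[B1] = {a: 1, b: ⊤, c: ⊤, d: ⊤, e: ⊤, f: ⊤}

Answer: {a: 1, b: ⊤, c: ⊤, d: ⊤, e: ⊤, f: ⊤}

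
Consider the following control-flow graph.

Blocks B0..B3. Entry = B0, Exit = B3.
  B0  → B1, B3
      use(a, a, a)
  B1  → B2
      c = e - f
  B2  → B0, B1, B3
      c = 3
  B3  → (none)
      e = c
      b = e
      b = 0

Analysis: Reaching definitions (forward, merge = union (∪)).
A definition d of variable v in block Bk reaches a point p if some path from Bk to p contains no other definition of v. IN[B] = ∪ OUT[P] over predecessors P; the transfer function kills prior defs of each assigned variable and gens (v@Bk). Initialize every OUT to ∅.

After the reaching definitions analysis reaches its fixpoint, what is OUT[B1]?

Converged values:
  B0: | IN={c@B2} | OUT={c@B2}
  B1: | IN={c@B2} | OUT={c@B1}
  B2: | IN={c@B1} | OUT={c@B2}
  B3: | IN={c@B2} | OUT={b@B3, c@B2, e@B3}

Merge at B1: IN[B1] = OUT[B0] ⊔ OUT[B2] = {c@B2}
Applying B1's transfer function to that IN value gives OUT[B1] (row B1 above).

Answer: {c@B1}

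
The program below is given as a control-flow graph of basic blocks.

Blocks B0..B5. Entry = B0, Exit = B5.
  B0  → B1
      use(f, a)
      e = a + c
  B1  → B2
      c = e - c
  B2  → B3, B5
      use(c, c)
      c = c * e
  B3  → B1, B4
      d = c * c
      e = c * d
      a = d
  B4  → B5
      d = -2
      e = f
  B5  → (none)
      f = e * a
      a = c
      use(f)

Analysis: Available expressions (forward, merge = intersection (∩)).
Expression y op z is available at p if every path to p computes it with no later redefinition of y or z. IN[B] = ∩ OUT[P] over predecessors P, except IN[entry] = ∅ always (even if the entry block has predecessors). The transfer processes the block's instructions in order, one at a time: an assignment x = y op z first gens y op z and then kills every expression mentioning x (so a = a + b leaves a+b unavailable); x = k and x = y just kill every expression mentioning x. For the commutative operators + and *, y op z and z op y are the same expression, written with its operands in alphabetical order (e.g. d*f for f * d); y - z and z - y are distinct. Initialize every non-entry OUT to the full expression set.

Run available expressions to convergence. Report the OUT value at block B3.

Fixpoint table:
  B0: | IN={} | OUT={a+c}
  B1: | IN={} | OUT={}
  B2: | IN={} | OUT={}
  B3: | IN={} | OUT={c*c, c*d}
  B4: | IN={c*c, c*d} | OUT={c*c}
  B5: | IN={} | OUT={}

Merge at B3: IN[B3] = OUT[B2] = {}
Applying B3's transfer function to that IN value gives OUT[B3] (row B3 above).

Answer: {c*c, c*d}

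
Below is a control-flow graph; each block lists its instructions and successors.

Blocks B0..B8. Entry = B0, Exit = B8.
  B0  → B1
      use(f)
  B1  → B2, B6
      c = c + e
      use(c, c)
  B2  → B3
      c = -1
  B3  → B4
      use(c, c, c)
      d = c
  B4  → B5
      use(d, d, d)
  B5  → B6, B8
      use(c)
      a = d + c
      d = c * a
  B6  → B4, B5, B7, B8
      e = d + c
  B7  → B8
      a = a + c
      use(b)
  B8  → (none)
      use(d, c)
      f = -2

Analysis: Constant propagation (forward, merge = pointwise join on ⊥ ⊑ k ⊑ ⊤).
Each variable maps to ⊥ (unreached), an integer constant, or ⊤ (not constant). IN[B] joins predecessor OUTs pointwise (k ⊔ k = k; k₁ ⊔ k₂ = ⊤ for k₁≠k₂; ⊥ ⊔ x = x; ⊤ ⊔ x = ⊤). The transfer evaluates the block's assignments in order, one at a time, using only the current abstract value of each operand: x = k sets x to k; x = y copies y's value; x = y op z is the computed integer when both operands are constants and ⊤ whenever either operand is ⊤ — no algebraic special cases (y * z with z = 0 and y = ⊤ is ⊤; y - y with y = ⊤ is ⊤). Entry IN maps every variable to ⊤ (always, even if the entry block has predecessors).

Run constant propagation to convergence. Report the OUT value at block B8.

Per-block solution:
  B0:   IN=(all ⊤)   OUT=(all ⊤)
  B1:   IN=(all ⊤)   OUT=(all ⊤)
  B2:   IN=(all ⊤)   OUT={c:-1; rest ⊤}
  B3:   IN={c:-1; rest ⊤}   OUT={c:-1, d:-1; rest ⊤}
  B4:   IN=(all ⊤)   OUT=(all ⊤)
  B5:   IN=(all ⊤)   OUT=(all ⊤)
  B6:   IN=(all ⊤)   OUT=(all ⊤)
  B7:   IN=(all ⊤)   OUT=(all ⊤)
  B8:   IN=(all ⊤)   OUT={f:-2; rest ⊤}

Merge at B8: IN[B8] = OUT[B5] ⊔ OUT[B6] ⊔ OUT[B7] = {a: ⊤, b: ⊤, c: ⊤, d: ⊤, e: ⊤, f: ⊤}
Applying B8's transfer function to that IN value gives OUT[B8] (row B8 above).

Answer: {a: ⊤, b: ⊤, c: ⊤, d: ⊤, e: ⊤, f: -2}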